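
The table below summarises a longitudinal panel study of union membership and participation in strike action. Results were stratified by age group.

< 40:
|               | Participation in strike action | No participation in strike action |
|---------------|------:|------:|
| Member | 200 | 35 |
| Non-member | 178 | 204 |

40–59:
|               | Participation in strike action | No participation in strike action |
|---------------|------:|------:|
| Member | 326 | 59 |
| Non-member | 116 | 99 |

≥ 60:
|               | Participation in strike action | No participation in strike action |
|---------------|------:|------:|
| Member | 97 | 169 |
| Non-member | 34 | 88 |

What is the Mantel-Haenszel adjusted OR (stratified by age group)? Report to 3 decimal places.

OR_MH = Σ(aᵢdᵢ/nᵢ) / Σ(bᵢcᵢ/nᵢ), where nᵢ is the stratum total.
Stratum 1 (< 40): n = 617; a·d/n = 200·204/617 = 66.1264; b·c/n = 35·178/617 = 10.0972
Stratum 2 (40–59): n = 600; a·d/n = 326·99/600 = 53.7900; b·c/n = 59·116/600 = 11.4067
Stratum 3 (≥ 60): n = 388; a·d/n = 97·88/388 = 22.0000; b·c/n = 169·34/388 = 14.8093
OR_MH = (66.1264 + 53.7900 + 22.0000) / (10.0972 + 11.4067 + 14.8093) = 141.9164 / 36.3132 = 3.90812

3.908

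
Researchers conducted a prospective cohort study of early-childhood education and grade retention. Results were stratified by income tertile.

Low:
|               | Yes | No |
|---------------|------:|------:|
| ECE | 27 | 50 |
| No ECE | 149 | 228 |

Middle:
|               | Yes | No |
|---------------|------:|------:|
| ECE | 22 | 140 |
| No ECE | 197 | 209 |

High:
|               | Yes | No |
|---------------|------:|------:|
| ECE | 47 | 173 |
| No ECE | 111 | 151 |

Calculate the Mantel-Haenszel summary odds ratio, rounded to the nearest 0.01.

0.35

OR_MH = Σ(aᵢdᵢ/nᵢ) / Σ(bᵢcᵢ/nᵢ), where nᵢ is the stratum total.
Stratum 1 (Low): n = 454; a·d/n = 27·228/454 = 13.5595; b·c/n = 50·149/454 = 16.4097
Stratum 2 (Middle): n = 568; a·d/n = 22·209/568 = 8.0951; b·c/n = 140·197/568 = 48.5563
Stratum 3 (High): n = 482; a·d/n = 47·151/482 = 14.7241; b·c/n = 173·111/482 = 39.8402
OR_MH = (13.5595 + 8.0951 + 14.7241) / (16.4097 + 48.5563 + 39.8402) = 36.3786 / 104.8063 = 0.34710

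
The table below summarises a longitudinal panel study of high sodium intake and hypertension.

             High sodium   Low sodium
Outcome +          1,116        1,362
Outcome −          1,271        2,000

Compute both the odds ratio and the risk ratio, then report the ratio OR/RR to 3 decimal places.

1.117

Reading the table with exposure as columns: a = 1116 (High sodium, case), b = 1271 (High sodium, non-case), c = 1362 (Low sodium, case), d = 2000.
OR = (1116·2000)/(1271·1362) = 2232000/1731102 = 1.28935
Risk in exposed = 1116/2387 = 0.46753; risk in unexposed = 1362/3362 = 0.40512; RR = 1.15407
OR/RR = 1.28935 / 1.15407 = 1.11722
The outcome is not rare, so the OR lies further from 1 than the RR.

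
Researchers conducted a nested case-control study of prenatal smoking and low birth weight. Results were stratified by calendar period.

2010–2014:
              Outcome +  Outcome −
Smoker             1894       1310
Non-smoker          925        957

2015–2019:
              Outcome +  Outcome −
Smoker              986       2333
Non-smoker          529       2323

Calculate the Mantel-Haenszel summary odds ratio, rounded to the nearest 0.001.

OR_MH = Σ(aᵢdᵢ/nᵢ) / Σ(bᵢcᵢ/nᵢ), where nᵢ is the stratum total.
Stratum 1 (2010–2014): n = 5086; a·d/n = 1894·957/5086 = 356.3818; b·c/n = 1310·925/5086 = 238.2521
Stratum 2 (2015–2019): n = 6171; a·d/n = 986·2323/6171 = 371.1680; b·c/n = 2333·529/6171 = 199.9930
OR_MH = (356.3818 + 371.1680) / (238.2521 + 199.9930) = 727.5499 / 438.2451 = 1.66014

1.660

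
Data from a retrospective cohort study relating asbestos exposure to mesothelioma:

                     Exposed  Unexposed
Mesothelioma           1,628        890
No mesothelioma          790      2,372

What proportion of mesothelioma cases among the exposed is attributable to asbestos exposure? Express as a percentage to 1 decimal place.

Reading the table with exposure as columns: a = 1628 (Exposed, case), b = 790 (Exposed, non-case), c = 890 (Unexposed, case), d = 2372.
Risk in exposed = 1628/2418 = 0.67328; risk in unexposed = 890/3262 = 0.27284.
RR = 0.67328/0.27284 = 2.46770
AR% = (RR − 1)/RR × 100 = (2.46770 − 1)/2.46770 × 100 = 59.4764%

59.5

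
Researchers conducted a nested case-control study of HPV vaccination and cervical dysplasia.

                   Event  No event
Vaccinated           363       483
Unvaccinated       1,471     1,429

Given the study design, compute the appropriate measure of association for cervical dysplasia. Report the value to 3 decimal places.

0.730

Cells: a = 363, b = 483, c = 1471, d = 1429.
This is a nested case-control study: participants were sampled on outcome status, so risks in the source population cannot be estimated directly — relative risk is not valid here. The odds ratio is the appropriate measure.
OR = (a·d)/(b·c) = (363 × 1429) / (483 × 1471) = 518727 / 710493 = 0.73009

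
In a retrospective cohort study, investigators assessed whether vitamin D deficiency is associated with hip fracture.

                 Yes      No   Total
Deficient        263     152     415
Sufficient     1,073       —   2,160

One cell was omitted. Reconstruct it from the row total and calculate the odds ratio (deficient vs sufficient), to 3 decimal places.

1.753

The missing cell is in the unexposed row: 2160 − 1073 = 1087.
So a = 263, b = 152, c = 1073, d = 1087.
OR = (a·d)/(b·c) = (263 × 1087) / (152 × 1073) = 285881 / 163096 = 1.75284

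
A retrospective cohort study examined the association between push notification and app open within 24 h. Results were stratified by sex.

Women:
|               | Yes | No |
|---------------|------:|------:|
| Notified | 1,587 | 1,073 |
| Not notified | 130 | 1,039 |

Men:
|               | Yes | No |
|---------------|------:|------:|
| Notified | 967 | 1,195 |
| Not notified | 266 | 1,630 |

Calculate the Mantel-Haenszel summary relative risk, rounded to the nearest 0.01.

4.04

RR_MH = Σ(aᵢ·n₀ᵢ/nᵢ) / Σ(cᵢ·n₁ᵢ/nᵢ), with n₁ᵢ = aᵢ+bᵢ (exposed), n₀ᵢ = cᵢ+dᵢ (unexposed), nᵢ = n₁ᵢ+n₀ᵢ.
Stratum 1 (Women): n₁ = 2660, n₀ = 1169, n = 3829; a·n₀/n = 1587·1169/3829 = 484.5137; c·n₁/n = 130·2660/3829 = 90.3108
Stratum 2 (Men): n₁ = 2162, n₀ = 1896, n = 4058; a·n₀/n = 967·1896/4058 = 451.8068; c·n₁/n = 266·2162/4058 = 141.7181
RR_MH = (484.5137 + 451.8068) / (90.3108 + 141.7181) = 936.3205 / 232.0289 = 4.03536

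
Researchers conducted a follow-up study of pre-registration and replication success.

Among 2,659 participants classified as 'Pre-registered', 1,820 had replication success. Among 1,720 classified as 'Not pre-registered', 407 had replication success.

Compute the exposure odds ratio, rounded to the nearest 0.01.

7.00

From the description: a = 1820, b = 839, c = 407, d = 1313.
OR = (a·d)/(b·c) = (1820 × 1313) / (839 × 407) = 2389660 / 341473 = 6.99809
The odds of replication success are about 7.00 times as high in the pre-registered group.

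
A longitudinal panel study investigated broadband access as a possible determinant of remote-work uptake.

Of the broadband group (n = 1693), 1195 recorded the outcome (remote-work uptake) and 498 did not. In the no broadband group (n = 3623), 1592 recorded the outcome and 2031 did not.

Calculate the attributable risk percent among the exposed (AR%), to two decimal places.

37.75

From the description: a = 1195, b = 498, c = 1592, d = 2031.
Risk in exposed = 1195/1693 = 0.70585; risk in unexposed = 1592/3623 = 0.43941.
RR = 0.70585/0.43941 = 1.60634
AR% = (RR − 1)/RR × 100 = (1.60634 − 1)/1.60634 × 100 = 37.7465%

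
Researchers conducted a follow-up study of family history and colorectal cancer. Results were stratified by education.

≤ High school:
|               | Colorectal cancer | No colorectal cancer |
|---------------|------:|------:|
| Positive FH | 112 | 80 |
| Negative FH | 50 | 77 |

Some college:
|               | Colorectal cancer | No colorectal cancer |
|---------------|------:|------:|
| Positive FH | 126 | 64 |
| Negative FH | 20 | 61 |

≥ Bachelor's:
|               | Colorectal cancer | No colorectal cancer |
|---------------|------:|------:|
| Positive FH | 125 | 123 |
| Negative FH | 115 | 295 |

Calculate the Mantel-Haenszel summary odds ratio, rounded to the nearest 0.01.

2.88

OR_MH = Σ(aᵢdᵢ/nᵢ) / Σ(bᵢcᵢ/nᵢ), where nᵢ is the stratum total.
Stratum 1 (≤ High school): n = 319; a·d/n = 112·77/319 = 27.0345; b·c/n = 80·50/319 = 12.5392
Stratum 2 (Some college): n = 271; a·d/n = 126·61/271 = 28.3616; b·c/n = 64·20/271 = 4.7232
Stratum 3 (≥ Bachelor's): n = 658; a·d/n = 125·295/658 = 56.0410; b·c/n = 123·115/658 = 21.4970
OR_MH = (27.0345 + 28.3616 + 56.0410) / (12.5392 + 4.7232 + 21.4970) = 111.4371 / 38.7594 = 2.87510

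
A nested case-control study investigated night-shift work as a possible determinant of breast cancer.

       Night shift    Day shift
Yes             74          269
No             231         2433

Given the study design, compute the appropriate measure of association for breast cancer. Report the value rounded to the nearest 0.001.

2.897

Reading the table with exposure as columns: a = 74 (Night shift, case), b = 231 (Night shift, non-case), c = 269 (Day shift, case), d = 2433.
This is a nested case-control study: participants were sampled on outcome status, so risks in the source population cannot be estimated directly — relative risk is not valid here. The odds ratio is the appropriate measure.
OR = (a·d)/(b·c) = (74 × 2433) / (231 × 269) = 180042 / 62139 = 2.89741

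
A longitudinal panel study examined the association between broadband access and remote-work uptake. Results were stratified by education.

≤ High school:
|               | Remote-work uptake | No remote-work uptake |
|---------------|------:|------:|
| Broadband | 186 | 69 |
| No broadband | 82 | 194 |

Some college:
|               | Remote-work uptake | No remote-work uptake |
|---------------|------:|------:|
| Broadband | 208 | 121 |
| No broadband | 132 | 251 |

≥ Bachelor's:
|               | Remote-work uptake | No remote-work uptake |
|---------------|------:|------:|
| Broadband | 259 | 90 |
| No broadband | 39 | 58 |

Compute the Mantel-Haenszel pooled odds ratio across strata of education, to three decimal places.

OR_MH = Σ(aᵢdᵢ/nᵢ) / Σ(bᵢcᵢ/nᵢ), where nᵢ is the stratum total.
Stratum 1 (≤ High school): n = 531; a·d/n = 186·194/531 = 67.9548; b·c/n = 69·82/531 = 10.6554
Stratum 2 (Some college): n = 712; a·d/n = 208·251/712 = 73.3258; b·c/n = 121·132/712 = 22.4326
Stratum 3 (≥ Bachelor's): n = 446; a·d/n = 259·58/446 = 33.6816; b·c/n = 90·39/446 = 7.8700
OR_MH = (67.9548 + 73.3258 + 33.6816) / (10.6554 + 22.4326 + 7.8700) = 174.9623 / 40.9579 = 4.27176

4.272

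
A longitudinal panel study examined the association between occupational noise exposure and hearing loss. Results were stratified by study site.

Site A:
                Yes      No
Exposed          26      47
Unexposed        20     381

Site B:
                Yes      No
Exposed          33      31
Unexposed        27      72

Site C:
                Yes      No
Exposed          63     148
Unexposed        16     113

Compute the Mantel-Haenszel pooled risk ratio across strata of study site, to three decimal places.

RR_MH = Σ(aᵢ·n₀ᵢ/nᵢ) / Σ(cᵢ·n₁ᵢ/nᵢ), with n₁ᵢ = aᵢ+bᵢ (exposed), n₀ᵢ = cᵢ+dᵢ (unexposed), nᵢ = n₁ᵢ+n₀ᵢ.
Stratum 1 (Site A): n₁ = 73, n₀ = 401, n = 474; a·n₀/n = 26·401/474 = 21.9958; c·n₁/n = 20·73/474 = 3.0802
Stratum 2 (Site B): n₁ = 64, n₀ = 99, n = 163; a·n₀/n = 33·99/163 = 20.0429; c·n₁/n = 27·64/163 = 10.6012
Stratum 3 (Site C): n₁ = 211, n₀ = 129, n = 340; a·n₀/n = 63·129/340 = 23.9029; c·n₁/n = 16·211/340 = 9.9294
RR_MH = (21.9958 + 20.0429 + 23.9029) / (3.0802 + 10.6012 + 9.9294) = 65.9417 / 23.6108 = 2.79286

2.793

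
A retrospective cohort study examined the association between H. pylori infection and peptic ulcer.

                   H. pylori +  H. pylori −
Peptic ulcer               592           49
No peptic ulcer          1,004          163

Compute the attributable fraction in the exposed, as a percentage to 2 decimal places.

Reading the table with exposure as columns: a = 592 (H. pylori +, case), b = 1004 (H. pylori +, non-case), c = 49 (H. pylori −, case), d = 163.
Risk in exposed = 592/1596 = 0.37093; risk in unexposed = 49/212 = 0.23113.
RR = 0.37093/0.23113 = 1.60483
AR% = (RR − 1)/RR × 100 = (1.60483 − 1)/1.60483 × 100 = 37.6880%

37.69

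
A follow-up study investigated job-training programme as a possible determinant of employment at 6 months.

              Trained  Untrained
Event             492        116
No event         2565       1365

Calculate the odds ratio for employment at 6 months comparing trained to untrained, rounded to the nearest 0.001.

Reading the table with exposure as columns: a = 492 (Trained, case), b = 2565 (Trained, non-case), c = 116 (Untrained, case), d = 1365.
OR = (a·d)/(b·c) = (492 × 1365) / (2565 × 116) = 671580 / 297540 = 2.25711
The odds of employment at 6 months are about 2.26 times as high in the trained group.

2.257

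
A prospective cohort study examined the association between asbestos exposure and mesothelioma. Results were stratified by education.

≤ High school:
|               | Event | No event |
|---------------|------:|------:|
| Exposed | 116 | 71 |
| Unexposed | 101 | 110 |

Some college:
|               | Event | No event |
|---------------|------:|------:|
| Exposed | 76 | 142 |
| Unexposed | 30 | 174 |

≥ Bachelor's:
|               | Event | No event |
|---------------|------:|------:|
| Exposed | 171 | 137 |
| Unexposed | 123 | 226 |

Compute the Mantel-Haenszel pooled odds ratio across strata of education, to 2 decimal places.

OR_MH = Σ(aᵢdᵢ/nᵢ) / Σ(bᵢcᵢ/nᵢ), where nᵢ is the stratum total.
Stratum 1 (≤ High school): n = 398; a·d/n = 116·110/398 = 32.0603; b·c/n = 71·101/398 = 18.0176
Stratum 2 (Some college): n = 422; a·d/n = 76·174/422 = 31.3365; b·c/n = 142·30/422 = 10.0948
Stratum 3 (≥ Bachelor's): n = 657; a·d/n = 171·226/657 = 58.8219; b·c/n = 137·123/657 = 25.6484
OR_MH = (32.0603 + 31.3365 + 58.8219) / (18.0176 + 10.0948 + 25.6484) = 122.2187 / 53.7608 = 2.27338

2.27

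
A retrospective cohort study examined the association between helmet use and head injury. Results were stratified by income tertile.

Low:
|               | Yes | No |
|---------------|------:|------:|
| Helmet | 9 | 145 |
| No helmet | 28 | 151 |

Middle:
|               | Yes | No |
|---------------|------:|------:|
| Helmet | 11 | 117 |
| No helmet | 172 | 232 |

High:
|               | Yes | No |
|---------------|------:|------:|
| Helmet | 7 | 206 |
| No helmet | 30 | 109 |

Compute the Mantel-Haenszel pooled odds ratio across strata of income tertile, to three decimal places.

0.163

OR_MH = Σ(aᵢdᵢ/nᵢ) / Σ(bᵢcᵢ/nᵢ), where nᵢ is the stratum total.
Stratum 1 (Low): n = 333; a·d/n = 9·151/333 = 4.0811; b·c/n = 145·28/333 = 12.1922
Stratum 2 (Middle): n = 532; a·d/n = 11·232/532 = 4.7970; b·c/n = 117·172/532 = 37.8271
Stratum 3 (High): n = 352; a·d/n = 7·109/352 = 2.1676; b·c/n = 206·30/352 = 17.5568
OR_MH = (4.0811 + 4.7970 + 2.1676) / (12.1922 + 37.8271 + 17.5568) = 11.0457 / 67.5761 = 0.16346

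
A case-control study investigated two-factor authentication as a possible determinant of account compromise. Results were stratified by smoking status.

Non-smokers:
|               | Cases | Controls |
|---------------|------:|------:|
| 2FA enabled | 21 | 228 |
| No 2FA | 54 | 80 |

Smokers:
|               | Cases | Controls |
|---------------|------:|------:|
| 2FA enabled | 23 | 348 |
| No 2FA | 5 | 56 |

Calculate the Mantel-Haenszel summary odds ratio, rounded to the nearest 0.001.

0.204

OR_MH = Σ(aᵢdᵢ/nᵢ) / Σ(bᵢcᵢ/nᵢ), where nᵢ is the stratum total.
Stratum 1 (Non-smokers): n = 383; a·d/n = 21·80/383 = 4.3864; b·c/n = 228·54/383 = 32.1462
Stratum 2 (Smokers): n = 432; a·d/n = 23·56/432 = 2.9815; b·c/n = 348·5/432 = 4.0278
OR_MH = (4.3864 + 2.9815) / (32.1462 + 4.0278) = 7.3679 / 36.1740 = 0.20368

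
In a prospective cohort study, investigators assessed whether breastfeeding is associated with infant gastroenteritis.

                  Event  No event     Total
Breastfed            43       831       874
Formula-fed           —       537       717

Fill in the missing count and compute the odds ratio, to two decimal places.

The missing cell is in the unexposed row: 717 − 537 = 180.
So a = 43, b = 831, c = 180, d = 537.
OR = (a·d)/(b·c) = (43 × 537) / (831 × 180) = 23091 / 149580 = 0.15437

0.15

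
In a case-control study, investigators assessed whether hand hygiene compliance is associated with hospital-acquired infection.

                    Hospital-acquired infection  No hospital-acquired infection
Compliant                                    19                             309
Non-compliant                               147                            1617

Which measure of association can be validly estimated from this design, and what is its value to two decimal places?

0.68

Cells: a = 19, b = 309, c = 147, d = 1617.
This is a case-control study: participants were sampled on outcome status, so risks in the source population cannot be estimated directly — relative risk is not valid here. The odds ratio is the appropriate measure.
OR = (a·d)/(b·c) = (19 × 1617) / (309 × 147) = 30723 / 45423 = 0.67638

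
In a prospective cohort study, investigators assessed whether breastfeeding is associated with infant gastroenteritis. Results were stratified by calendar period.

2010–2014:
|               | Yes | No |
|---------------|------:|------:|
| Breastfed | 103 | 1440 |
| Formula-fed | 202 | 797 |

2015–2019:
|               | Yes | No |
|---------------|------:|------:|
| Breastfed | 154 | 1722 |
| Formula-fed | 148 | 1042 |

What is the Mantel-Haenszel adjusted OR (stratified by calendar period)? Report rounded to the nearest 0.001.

OR_MH = Σ(aᵢdᵢ/nᵢ) / Σ(bᵢcᵢ/nᵢ), where nᵢ is the stratum total.
Stratum 1 (2010–2014): n = 2542; a·d/n = 103·797/2542 = 32.2939; b·c/n = 1440·202/2542 = 114.4296
Stratum 2 (2015–2019): n = 3066; a·d/n = 154·1042/3066 = 52.3379; b·c/n = 1722·148/3066 = 83.1233
OR_MH = (32.2939 + 52.3379) / (114.4296 + 83.1233) = 84.6318 / 197.5529 = 0.42840

0.428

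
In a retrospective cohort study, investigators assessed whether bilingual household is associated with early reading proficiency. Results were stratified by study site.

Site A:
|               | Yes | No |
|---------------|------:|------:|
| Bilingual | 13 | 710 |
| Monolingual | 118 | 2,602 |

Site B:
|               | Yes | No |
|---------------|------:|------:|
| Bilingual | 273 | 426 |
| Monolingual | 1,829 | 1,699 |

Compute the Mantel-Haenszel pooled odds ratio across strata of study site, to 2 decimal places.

OR_MH = Σ(aᵢdᵢ/nᵢ) / Σ(bᵢcᵢ/nᵢ), where nᵢ is the stratum total.
Stratum 1 (Site A): n = 3443; a·d/n = 13·2602/3443 = 9.8246; b·c/n = 710·118/3443 = 24.3334
Stratum 2 (Site B): n = 4227; a·d/n = 273·1699/4227 = 109.7296; b·c/n = 426·1829/4227 = 184.3279
OR_MH = (9.8246 + 109.7296) / (24.3334 + 184.3279) = 119.5542 / 208.6613 = 0.57296

0.57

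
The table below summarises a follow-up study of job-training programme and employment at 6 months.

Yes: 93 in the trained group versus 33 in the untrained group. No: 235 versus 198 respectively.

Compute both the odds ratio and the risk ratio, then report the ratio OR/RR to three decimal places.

1.196

From the description: a = 93, b = 235, c = 33, d = 198.
OR = (93·198)/(235·33) = 18414/7755 = 2.37447
Risk in exposed = 93/328 = 0.28354; risk in unexposed = 33/231 = 0.14286; RR = 1.98476
OR/RR = 2.37447 / 1.98476 = 1.19635
The outcome is not rare, so the OR lies further from 1 than the RR.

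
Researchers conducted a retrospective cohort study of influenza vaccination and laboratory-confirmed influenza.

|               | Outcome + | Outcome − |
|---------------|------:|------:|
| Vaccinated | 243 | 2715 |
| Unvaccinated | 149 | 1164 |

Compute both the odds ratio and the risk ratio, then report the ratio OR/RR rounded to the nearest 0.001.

0.966

Cells: a = 243, b = 2715, c = 149, d = 1164.
OR = (243·1164)/(2715·149) = 282852/404535 = 0.69920
Risk in exposed = 243/2958 = 0.08215; risk in unexposed = 149/1313 = 0.11348; RR = 0.72391
OR/RR = 0.69920 / 0.72391 = 0.96587
The outcome is not rare, so the OR lies further from 1 than the RR.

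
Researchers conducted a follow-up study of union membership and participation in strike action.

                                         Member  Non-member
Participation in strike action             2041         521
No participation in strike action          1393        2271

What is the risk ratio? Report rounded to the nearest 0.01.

3.19

Reading the table with exposure as columns: a = 2041 (Member, case), b = 1393 (Member, non-case), c = 521 (Non-member, case), d = 2271.
Risk in exposed = 2041/3434 = 0.59435; risk in unexposed = 521/2792 = 0.18660.
RR = 0.59435 / 0.18660 = 3.18508
The risk among the exposed is 3.19 times that among the unexposed.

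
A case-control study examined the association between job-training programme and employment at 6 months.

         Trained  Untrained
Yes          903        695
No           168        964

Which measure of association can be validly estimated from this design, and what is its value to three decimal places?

7.455

Reading the table with exposure as columns: a = 903 (Trained, case), b = 168 (Trained, non-case), c = 695 (Untrained, case), d = 964.
This is a case-control study: participants were sampled on outcome status, so risks in the source population cannot be estimated directly — relative risk is not valid here. The odds ratio is the appropriate measure.
OR = (a·d)/(b·c) = (903 × 964) / (168 × 695) = 870492 / 116760 = 7.45540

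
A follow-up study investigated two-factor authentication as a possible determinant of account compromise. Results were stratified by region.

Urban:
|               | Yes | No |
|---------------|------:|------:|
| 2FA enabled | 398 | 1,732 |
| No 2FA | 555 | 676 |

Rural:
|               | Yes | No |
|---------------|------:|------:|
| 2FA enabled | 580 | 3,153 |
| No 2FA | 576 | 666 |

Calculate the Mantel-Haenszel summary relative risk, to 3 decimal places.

0.371

RR_MH = Σ(aᵢ·n₀ᵢ/nᵢ) / Σ(cᵢ·n₁ᵢ/nᵢ), with n₁ᵢ = aᵢ+bᵢ (exposed), n₀ᵢ = cᵢ+dᵢ (unexposed), nᵢ = n₁ᵢ+n₀ᵢ.
Stratum 1 (Urban): n₁ = 2130, n₀ = 1231, n = 3361; a·n₀/n = 398·1231/3361 = 145.7715; c·n₁/n = 555·2130/3361 = 351.7257
Stratum 2 (Rural): n₁ = 3733, n₀ = 1242, n = 4975; a·n₀/n = 580·1242/4975 = 144.7960; c·n₁/n = 576·3733/4975 = 432.2026
RR_MH = (145.7715 + 144.7960) / (351.7257 + 432.2026) = 290.5675 / 783.9283 = 0.37066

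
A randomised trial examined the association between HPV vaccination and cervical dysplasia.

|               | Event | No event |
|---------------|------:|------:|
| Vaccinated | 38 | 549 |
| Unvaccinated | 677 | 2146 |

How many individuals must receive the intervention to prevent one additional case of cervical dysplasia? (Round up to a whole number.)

Risk in treated group = 38/587 = 0.06474; risk in control = 677/2823 = 0.23982.
Absolute risk reduction = 0.23982 − 0.06474 = 0.17508
NNT = 1 / ARR = 1 / 0.17508 = 5.712 → round up → 6

6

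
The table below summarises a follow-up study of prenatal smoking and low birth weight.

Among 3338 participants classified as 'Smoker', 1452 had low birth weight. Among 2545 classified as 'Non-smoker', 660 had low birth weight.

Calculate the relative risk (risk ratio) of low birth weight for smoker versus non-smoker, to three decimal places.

From the description: a = 1452, b = 1886, c = 660, d = 1885.
Risk in exposed = 1452/3338 = 0.43499; risk in unexposed = 660/2545 = 0.25933.
RR = 0.43499 / 0.25933 = 1.67735
The risk among the exposed is 1.68 times that among the unexposed.

1.677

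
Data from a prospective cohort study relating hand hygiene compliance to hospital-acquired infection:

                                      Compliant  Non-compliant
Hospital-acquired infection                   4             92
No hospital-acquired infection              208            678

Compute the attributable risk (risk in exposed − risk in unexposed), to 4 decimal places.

-0.1006

Reading the table with exposure as columns: a = 4 (Compliant, case), b = 208 (Compliant, non-case), c = 92 (Non-compliant, case), d = 678.
Risk in exposed = 4/212 = 0.018868; risk in unexposed = 92/770 = 0.119481.
Risk difference = 0.018868 − 0.119481 = -0.100613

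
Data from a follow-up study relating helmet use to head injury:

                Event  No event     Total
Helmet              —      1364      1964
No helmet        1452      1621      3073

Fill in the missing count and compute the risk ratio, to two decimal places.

The missing cell is in the exposed row: 1964 − 1364 = 600.
So a = 600, b = 1364, c = 1452, d = 1621.
RR = [a/(a+b)] / [c/(c+d)] = (600/1964) / (1452/3073) = 0.30550/0.47250 = 0.64656

0.65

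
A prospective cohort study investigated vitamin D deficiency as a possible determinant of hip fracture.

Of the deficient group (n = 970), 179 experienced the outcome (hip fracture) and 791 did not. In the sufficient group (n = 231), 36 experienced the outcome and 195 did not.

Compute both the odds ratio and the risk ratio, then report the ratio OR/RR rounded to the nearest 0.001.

1.035

From the description: a = 179, b = 791, c = 36, d = 195.
OR = (179·195)/(791·36) = 34905/28476 = 1.22577
Risk in exposed = 179/970 = 0.18454; risk in unexposed = 36/231 = 0.15584; RR = 1.18411
OR/RR = 1.22577 / 1.18411 = 1.03518
The outcome is not rare, so the OR lies further from 1 than the RR.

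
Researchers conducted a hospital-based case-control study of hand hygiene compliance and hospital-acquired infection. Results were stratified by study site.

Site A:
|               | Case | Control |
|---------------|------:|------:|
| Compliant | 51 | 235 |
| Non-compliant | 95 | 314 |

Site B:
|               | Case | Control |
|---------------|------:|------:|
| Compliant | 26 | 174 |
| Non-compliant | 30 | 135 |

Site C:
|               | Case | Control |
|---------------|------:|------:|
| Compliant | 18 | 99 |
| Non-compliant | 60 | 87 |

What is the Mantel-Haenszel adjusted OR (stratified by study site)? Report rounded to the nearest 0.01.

0.56

OR_MH = Σ(aᵢdᵢ/nᵢ) / Σ(bᵢcᵢ/nᵢ), where nᵢ is the stratum total.
Stratum 1 (Site A): n = 695; a·d/n = 51·314/695 = 23.0417; b·c/n = 235·95/695 = 32.1223
Stratum 2 (Site B): n = 365; a·d/n = 26·135/365 = 9.6164; b·c/n = 174·30/365 = 14.3014
Stratum 3 (Site C): n = 264; a·d/n = 18·87/264 = 5.9318; b·c/n = 99·60/264 = 22.5000
OR_MH = (23.0417 + 9.6164 + 5.9318) / (32.1223 + 14.3014 + 22.5000) = 38.5900 / 68.9237 = 0.55989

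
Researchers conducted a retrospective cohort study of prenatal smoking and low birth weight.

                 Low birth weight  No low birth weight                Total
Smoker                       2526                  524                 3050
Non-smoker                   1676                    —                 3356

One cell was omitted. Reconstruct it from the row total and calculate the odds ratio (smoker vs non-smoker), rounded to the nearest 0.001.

4.832

The missing cell is in the unexposed row: 3356 − 1676 = 1680.
So a = 2526, b = 524, c = 1676, d = 1680.
OR = (a·d)/(b·c) = (2526 × 1680) / (524 × 1676) = 4243680 / 878224 = 4.83212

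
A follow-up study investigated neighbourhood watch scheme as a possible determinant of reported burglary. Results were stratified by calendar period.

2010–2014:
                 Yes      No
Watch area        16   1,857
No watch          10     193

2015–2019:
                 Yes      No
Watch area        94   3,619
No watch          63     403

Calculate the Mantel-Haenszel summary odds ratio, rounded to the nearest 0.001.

OR_MH = Σ(aᵢdᵢ/nᵢ) / Σ(bᵢcᵢ/nᵢ), where nᵢ is the stratum total.
Stratum 1 (2010–2014): n = 2076; a·d/n = 16·193/2076 = 1.4875; b·c/n = 1857·10/2076 = 8.9451
Stratum 2 (2015–2019): n = 4179; a·d/n = 94·403/4179 = 9.0648; b·c/n = 3619·63/4179 = 54.5578
OR_MH = (1.4875 + 9.0648) / (8.9451 + 54.5578) = 10.5523 / 63.5029 = 0.16617

0.166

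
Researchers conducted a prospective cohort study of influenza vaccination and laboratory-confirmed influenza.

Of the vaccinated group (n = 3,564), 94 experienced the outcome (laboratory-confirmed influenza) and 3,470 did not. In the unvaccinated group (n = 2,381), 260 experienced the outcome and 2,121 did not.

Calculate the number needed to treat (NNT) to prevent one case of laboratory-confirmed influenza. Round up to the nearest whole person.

13

Risk in treated group = 94/3564 = 0.02637; risk in control = 260/2381 = 0.10920.
Absolute risk reduction = 0.10920 − 0.02637 = 0.08282
NNT = 1 / ARR = 1 / 0.08282 = 12.074 → round up → 13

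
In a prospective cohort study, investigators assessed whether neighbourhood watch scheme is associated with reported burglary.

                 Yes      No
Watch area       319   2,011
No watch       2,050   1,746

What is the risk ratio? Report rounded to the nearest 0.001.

0.254

Cells: a = 319, b = 2011, c = 2050, d = 1746.
Risk in exposed = 319/2330 = 0.13691; risk in unexposed = 2050/3796 = 0.54004.
RR = 0.13691 / 0.54004 = 0.25352
The risk is 75% lower among the exposed than among the unexposed.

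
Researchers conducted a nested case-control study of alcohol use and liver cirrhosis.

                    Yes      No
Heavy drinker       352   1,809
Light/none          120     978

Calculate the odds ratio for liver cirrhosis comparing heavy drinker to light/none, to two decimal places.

1.59

Cells: a = 352, b = 1809, c = 120, d = 978.
OR = (a·d)/(b·c) = (352 × 978) / (1809 × 120) = 344256 / 217080 = 1.58585
The odds of liver cirrhosis are about 1.59 times as high in the heavy drinker group.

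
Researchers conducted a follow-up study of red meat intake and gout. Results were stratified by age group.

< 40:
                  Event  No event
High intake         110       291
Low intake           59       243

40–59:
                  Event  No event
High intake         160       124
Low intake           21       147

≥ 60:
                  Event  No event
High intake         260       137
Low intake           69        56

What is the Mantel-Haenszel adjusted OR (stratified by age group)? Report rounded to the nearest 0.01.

OR_MH = Σ(aᵢdᵢ/nᵢ) / Σ(bᵢcᵢ/nᵢ), where nᵢ is the stratum total.
Stratum 1 (< 40): n = 703; a·d/n = 110·243/703 = 38.0228; b·c/n = 291·59/703 = 24.4225
Stratum 2 (40–59): n = 452; a·d/n = 160·147/452 = 52.0354; b·c/n = 124·21/452 = 5.7611
Stratum 3 (≥ 60): n = 522; a·d/n = 260·56/522 = 27.8927; b·c/n = 137·69/522 = 18.1092
OR_MH = (38.0228 + 52.0354 + 27.8927) / (24.4225 + 5.7611 + 18.1092) = 117.9509 / 48.2927 = 2.44241

2.44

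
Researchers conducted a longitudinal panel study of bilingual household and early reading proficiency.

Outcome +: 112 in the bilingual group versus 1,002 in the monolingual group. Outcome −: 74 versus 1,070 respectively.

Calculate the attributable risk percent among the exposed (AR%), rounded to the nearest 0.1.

From the description: a = 112, b = 74, c = 1002, d = 1070.
Risk in exposed = 112/186 = 0.60215; risk in unexposed = 1002/2072 = 0.48359.
RR = 0.60215/0.48359 = 1.24517
AR% = (RR − 1)/RR × 100 = (1.24517 − 1)/1.24517 × 100 = 19.6894%

19.7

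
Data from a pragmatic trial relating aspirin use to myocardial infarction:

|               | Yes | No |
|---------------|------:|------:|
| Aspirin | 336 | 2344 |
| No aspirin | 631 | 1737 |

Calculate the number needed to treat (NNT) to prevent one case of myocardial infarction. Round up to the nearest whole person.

8

Risk in treated group = 336/2680 = 0.12537; risk in control = 631/2368 = 0.26647.
Absolute risk reduction = 0.26647 − 0.12537 = 0.14110
NNT = 1 / ARR = 1 / 0.14110 = 7.087 → round up → 8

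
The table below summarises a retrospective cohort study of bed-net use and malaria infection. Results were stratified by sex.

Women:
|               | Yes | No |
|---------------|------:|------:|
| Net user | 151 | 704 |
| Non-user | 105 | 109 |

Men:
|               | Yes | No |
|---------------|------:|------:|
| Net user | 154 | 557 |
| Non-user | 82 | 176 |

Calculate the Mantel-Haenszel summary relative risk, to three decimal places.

RR_MH = Σ(aᵢ·n₀ᵢ/nᵢ) / Σ(cᵢ·n₁ᵢ/nᵢ), with n₁ᵢ = aᵢ+bᵢ (exposed), n₀ᵢ = cᵢ+dᵢ (unexposed), nᵢ = n₁ᵢ+n₀ᵢ.
Stratum 1 (Women): n₁ = 855, n₀ = 214, n = 1069; a·n₀/n = 151·214/1069 = 30.2283; c·n₁/n = 105·855/1069 = 83.9804
Stratum 2 (Men): n₁ = 711, n₀ = 258, n = 969; a·n₀/n = 154·258/969 = 41.0031; c·n₁/n = 82·711/969 = 60.1672
RR_MH = (30.2283 + 41.0031) / (83.9804 + 60.1672) = 71.2313 / 144.1475 = 0.49416

0.494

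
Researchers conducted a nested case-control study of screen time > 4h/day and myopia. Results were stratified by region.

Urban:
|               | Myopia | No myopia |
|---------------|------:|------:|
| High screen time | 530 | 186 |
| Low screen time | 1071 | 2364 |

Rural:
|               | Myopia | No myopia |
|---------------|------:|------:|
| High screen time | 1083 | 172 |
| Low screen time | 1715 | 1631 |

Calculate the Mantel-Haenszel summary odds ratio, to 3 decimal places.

OR_MH = Σ(aᵢdᵢ/nᵢ) / Σ(bᵢcᵢ/nᵢ), where nᵢ is the stratum total.
Stratum 1 (Urban): n = 4151; a·d/n = 530·2364/4151 = 301.8357; b·c/n = 186·1071/4151 = 47.9899
Stratum 2 (Rural): n = 4601; a·d/n = 1083·1631/4601 = 383.9107; b·c/n = 172·1715/4601 = 64.1121
OR_MH = (301.8357 + 383.9107) / (47.9899 + 64.1121) = 685.7464 / 112.1020 = 6.11716

6.117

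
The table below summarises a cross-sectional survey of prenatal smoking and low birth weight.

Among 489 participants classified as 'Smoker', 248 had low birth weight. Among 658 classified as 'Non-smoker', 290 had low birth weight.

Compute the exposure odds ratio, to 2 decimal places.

From the description: a = 248, b = 241, c = 290, d = 368.
OR = (a·d)/(b·c) = (248 × 368) / (241 × 290) = 91264 / 69890 = 1.30582
The odds of low birth weight are about 1.31 times as high in the smoker group.

1.31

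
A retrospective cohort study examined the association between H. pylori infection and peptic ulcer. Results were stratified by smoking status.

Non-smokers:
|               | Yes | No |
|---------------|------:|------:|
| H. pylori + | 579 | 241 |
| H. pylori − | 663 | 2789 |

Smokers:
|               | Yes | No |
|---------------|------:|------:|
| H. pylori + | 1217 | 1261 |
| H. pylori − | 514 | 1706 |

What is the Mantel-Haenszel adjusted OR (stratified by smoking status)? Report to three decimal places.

4.676

OR_MH = Σ(aᵢdᵢ/nᵢ) / Σ(bᵢcᵢ/nᵢ), where nᵢ is the stratum total.
Stratum 1 (Non-smokers): n = 4272; a·d/n = 579·2789/4272 = 378.0035; b·c/n = 241·663/4272 = 37.4024
Stratum 2 (Smokers): n = 4698; a·d/n = 1217·1706/4698 = 441.9332; b·c/n = 1261·514/4698 = 137.9638
OR_MH = (378.0035 + 441.9332) / (37.4024 + 137.9638) = 819.9367 / 175.3662 = 4.67557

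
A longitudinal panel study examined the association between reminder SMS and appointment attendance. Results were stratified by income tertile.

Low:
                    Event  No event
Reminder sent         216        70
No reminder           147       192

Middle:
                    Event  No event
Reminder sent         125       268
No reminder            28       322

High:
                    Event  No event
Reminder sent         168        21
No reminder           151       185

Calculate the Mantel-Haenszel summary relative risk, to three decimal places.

RR_MH = Σ(aᵢ·n₀ᵢ/nᵢ) / Σ(cᵢ·n₁ᵢ/nᵢ), with n₁ᵢ = aᵢ+bᵢ (exposed), n₀ᵢ = cᵢ+dᵢ (unexposed), nᵢ = n₁ᵢ+n₀ᵢ.
Stratum 1 (Low): n₁ = 286, n₀ = 339, n = 625; a·n₀/n = 216·339/625 = 117.1584; c·n₁/n = 147·286/625 = 67.2672
Stratum 2 (Middle): n₁ = 393, n₀ = 350, n = 743; a·n₀/n = 125·350/743 = 58.8829; c·n₁/n = 28·393/743 = 14.8102
Stratum 3 (High): n₁ = 189, n₀ = 336, n = 525; a·n₀/n = 168·336/525 = 107.5200; c·n₁/n = 151·189/525 = 54.3600
RR_MH = (117.1584 + 58.8829 + 107.5200) / (67.2672 + 14.8102 + 54.3600) = 283.5613 / 136.4374 = 2.07832

2.078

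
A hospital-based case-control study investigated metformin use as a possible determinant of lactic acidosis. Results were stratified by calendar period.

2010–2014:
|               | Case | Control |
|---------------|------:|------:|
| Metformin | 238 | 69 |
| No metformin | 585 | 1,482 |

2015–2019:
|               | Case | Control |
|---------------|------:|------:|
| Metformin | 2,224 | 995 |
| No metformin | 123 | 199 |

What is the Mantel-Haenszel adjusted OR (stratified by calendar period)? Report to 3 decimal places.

5.305

OR_MH = Σ(aᵢdᵢ/nᵢ) / Σ(bᵢcᵢ/nᵢ), where nᵢ is the stratum total.
Stratum 1 (2010–2014): n = 2374; a·d/n = 238·1482/2374 = 148.5746; b·c/n = 69·585/2374 = 17.0029
Stratum 2 (2015–2019): n = 3541; a·d/n = 2224·199/3541 = 124.9862; b·c/n = 995·123/3541 = 34.5623
OR_MH = (148.5746 + 124.9862) / (17.0029 + 34.5623) = 273.5607 / 51.5652 = 5.30514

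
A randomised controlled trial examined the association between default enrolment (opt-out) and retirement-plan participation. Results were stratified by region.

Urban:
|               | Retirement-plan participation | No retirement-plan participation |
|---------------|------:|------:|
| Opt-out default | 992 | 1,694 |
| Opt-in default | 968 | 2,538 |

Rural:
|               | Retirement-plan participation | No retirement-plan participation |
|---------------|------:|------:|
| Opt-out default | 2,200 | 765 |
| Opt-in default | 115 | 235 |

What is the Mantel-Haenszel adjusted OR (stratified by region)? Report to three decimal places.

1.931

OR_MH = Σ(aᵢdᵢ/nᵢ) / Σ(bᵢcᵢ/nᵢ), where nᵢ is the stratum total.
Stratum 1 (Urban): n = 6192; a·d/n = 992·2538/6192 = 406.6047; b·c/n = 1694·968/6192 = 264.8243
Stratum 2 (Rural): n = 3315; a·d/n = 2200·235/3315 = 155.9578; b·c/n = 765·115/3315 = 26.5385
OR_MH = (406.6047 + 155.9578) / (264.8243 + 26.5385) = 562.5624 / 291.3628 = 1.93080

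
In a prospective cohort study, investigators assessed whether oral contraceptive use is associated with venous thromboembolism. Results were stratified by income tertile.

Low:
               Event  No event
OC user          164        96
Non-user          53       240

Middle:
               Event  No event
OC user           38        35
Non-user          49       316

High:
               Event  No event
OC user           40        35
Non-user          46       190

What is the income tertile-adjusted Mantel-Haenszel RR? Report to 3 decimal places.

RR_MH = Σ(aᵢ·n₀ᵢ/nᵢ) / Σ(cᵢ·n₁ᵢ/nᵢ), with n₁ᵢ = aᵢ+bᵢ (exposed), n₀ᵢ = cᵢ+dᵢ (unexposed), nᵢ = n₁ᵢ+n₀ᵢ.
Stratum 1 (Low): n₁ = 260, n₀ = 293, n = 553; a·n₀/n = 164·293/553 = 86.8933; c·n₁/n = 53·260/553 = 24.9186
Stratum 2 (Middle): n₁ = 73, n₀ = 365, n = 438; a·n₀/n = 38·365/438 = 31.6667; c·n₁/n = 49·73/438 = 8.1667
Stratum 3 (High): n₁ = 75, n₀ = 236, n = 311; a·n₀/n = 40·236/311 = 30.3537; c·n₁/n = 46·75/311 = 11.0932
RR_MH = (86.8933 + 31.6667 + 30.3537) / (24.9186 + 8.1667 + 11.0932) = 148.9137 / 44.1785 = 3.37072

3.371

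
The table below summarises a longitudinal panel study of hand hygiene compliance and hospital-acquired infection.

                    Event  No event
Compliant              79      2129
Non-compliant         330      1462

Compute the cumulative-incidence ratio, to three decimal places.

Cells: a = 79, b = 2129, c = 330, d = 1462.
Risk in exposed = 79/2208 = 0.03578; risk in unexposed = 330/1792 = 0.18415.
RR = 0.03578 / 0.18415 = 0.19429
The risk is 81% lower among the exposed than among the unexposed.

0.194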